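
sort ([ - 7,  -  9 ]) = [ - 9, - 7]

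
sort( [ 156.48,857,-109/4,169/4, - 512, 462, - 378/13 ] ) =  [ - 512, - 378/13, - 109/4, 169/4, 156.48, 462, 857] 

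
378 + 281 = 659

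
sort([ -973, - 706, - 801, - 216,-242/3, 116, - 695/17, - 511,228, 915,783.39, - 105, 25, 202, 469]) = [ - 973,  -  801, - 706, - 511, -216, - 105, - 242/3, - 695/17, 25, 116,202, 228,469, 783.39, 915]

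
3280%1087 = 19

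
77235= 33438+43797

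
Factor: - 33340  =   -2^2*  5^1*1667^1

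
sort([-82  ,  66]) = [ - 82,  66]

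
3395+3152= 6547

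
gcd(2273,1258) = 1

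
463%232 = 231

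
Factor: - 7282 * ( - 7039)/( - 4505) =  - 2^1*5^(  -  1)*11^1*17^( - 1)* 53^( - 1 )*331^1 *7039^1 = - 51257998/4505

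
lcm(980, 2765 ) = 77420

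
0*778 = 0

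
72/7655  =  72/7655  =  0.01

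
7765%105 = 100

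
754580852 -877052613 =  - 122471761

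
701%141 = 137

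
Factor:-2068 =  - 2^2* 11^1*47^1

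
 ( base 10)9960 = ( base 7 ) 41016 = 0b10011011101000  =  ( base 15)2e40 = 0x26e8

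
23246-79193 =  - 55947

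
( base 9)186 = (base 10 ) 159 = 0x9f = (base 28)5j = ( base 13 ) C3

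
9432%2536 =1824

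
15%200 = 15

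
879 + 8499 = 9378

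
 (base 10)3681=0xe61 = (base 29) 4ar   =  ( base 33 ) 3ci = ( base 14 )14ad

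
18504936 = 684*27054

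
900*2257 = 2031300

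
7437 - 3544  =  3893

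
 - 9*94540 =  - 850860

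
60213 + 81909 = 142122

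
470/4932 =235/2466 = 0.10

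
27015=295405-268390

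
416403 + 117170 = 533573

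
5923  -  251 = 5672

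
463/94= 4 + 87/94 =4.93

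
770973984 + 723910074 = 1494884058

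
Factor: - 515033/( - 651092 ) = 2^(- 2 )*13^( - 1) * 659^( - 1 )* 27107^1 = 27107/34268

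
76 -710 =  - 634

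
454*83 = 37682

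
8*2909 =23272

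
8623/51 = 8623/51 = 169.08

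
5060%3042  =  2018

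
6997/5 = 1399+2/5 = 1399.40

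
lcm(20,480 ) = 480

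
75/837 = 25/279= 0.09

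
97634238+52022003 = 149656241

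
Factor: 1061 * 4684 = 2^2*1061^1*1171^1 =4969724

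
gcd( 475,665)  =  95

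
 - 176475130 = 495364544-671839674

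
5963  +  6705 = 12668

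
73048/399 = 183 + 31/399 = 183.08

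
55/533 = 55/533 = 0.10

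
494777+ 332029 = 826806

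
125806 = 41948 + 83858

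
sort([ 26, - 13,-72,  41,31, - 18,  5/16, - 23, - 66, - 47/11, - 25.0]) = [ - 72, - 66, - 25.0, - 23, - 18, - 13, - 47/11,5/16, 26,31,41]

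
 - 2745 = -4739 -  - 1994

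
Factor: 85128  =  2^3* 3^1*3547^1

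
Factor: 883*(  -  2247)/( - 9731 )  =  1984101/9731 = 3^1 * 7^1*37^ ( - 1)*107^1*263^( - 1)*883^1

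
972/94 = 10 +16/47 = 10.34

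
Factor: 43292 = 2^2*79^1*137^1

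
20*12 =240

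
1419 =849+570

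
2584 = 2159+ 425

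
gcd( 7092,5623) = 1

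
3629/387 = 9 + 146/387 = 9.38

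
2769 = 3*923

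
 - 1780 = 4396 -6176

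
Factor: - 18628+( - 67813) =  - 86441^1 = - 86441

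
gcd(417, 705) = 3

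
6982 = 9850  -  2868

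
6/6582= 1/1097 =0.00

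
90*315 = 28350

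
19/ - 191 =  - 19/191 = - 0.10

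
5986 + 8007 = 13993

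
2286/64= 1143/32 = 35.72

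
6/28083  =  2/9361 = 0.00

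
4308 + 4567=8875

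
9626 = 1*9626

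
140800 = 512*275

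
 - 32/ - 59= 32/59= 0.54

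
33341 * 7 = 233387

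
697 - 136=561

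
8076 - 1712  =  6364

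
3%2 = 1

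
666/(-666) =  - 1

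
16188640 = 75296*215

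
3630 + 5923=9553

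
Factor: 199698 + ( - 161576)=2^1 * 7^2 * 389^1 = 38122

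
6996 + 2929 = 9925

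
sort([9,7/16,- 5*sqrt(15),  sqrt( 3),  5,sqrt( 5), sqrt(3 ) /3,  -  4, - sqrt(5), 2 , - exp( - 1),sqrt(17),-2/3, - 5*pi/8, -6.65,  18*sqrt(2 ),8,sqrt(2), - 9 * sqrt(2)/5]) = [ - 5*sqrt(15) ,-6.65, - 4,  -  9*sqrt ( 2)/5, - sqrt( 5),  -  5* pi/8 , - 2/3 , - exp(- 1 ),7/16,  sqrt(3)/3,sqrt(2 ), sqrt(3),2, sqrt ( 5),  sqrt( 17),  5,  8,9,18*sqrt(2) ] 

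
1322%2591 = 1322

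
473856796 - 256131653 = 217725143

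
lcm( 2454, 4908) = 4908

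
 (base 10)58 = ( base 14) 42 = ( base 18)34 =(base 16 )3A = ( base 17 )37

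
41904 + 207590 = 249494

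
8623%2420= 1363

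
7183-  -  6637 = 13820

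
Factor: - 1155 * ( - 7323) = 3^2  *  5^1*7^1*11^1 * 2441^1  =  8458065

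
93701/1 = 93701 = 93701.00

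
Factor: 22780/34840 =2^(  -  1)*13^ ( - 1 )* 17^1 = 17/26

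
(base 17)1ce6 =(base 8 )20661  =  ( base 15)2850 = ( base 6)103533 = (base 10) 8625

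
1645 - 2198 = -553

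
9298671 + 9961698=19260369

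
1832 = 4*458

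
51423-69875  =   - 18452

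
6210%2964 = 282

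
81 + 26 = 107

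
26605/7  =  26605/7= 3800.71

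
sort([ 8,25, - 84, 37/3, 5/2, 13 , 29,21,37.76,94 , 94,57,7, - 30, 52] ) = [ - 84, - 30,5/2 , 7, 8,37/3,13,21,25, 29,37.76,52,57,94,94 ] 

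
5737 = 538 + 5199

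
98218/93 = 1056 + 10/93=1056.11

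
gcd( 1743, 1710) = 3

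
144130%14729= 11569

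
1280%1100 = 180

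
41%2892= 41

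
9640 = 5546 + 4094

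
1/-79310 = -1+79309/79310 = - 0.00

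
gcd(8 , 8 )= 8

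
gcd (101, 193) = 1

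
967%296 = 79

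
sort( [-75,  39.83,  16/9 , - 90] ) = [ - 90, - 75, 16/9 , 39.83 ] 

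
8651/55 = 157  +  16/55 = 157.29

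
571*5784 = 3302664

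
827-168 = 659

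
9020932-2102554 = 6918378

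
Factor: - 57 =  - 3^1*19^1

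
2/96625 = 2/96625 = 0.00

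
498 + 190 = 688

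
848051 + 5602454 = 6450505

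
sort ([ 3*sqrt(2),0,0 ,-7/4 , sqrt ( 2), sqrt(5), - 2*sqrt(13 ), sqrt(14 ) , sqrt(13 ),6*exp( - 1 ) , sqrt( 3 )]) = [ - 2*sqrt( 13 ) , - 7/4,0,  0,sqrt (2),sqrt(3 ), 6*exp( -1),  sqrt(5), sqrt(13 ), sqrt(14),3*sqrt( 2)]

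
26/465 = 26/465 = 0.06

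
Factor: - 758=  - 2^1 * 379^1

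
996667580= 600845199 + 395822381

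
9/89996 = 9/89996 = 0.00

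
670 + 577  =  1247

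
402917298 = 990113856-587196558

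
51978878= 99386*523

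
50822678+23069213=73891891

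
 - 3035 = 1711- 4746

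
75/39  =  1 + 12/13= 1.92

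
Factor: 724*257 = 2^2*181^1*257^1 = 186068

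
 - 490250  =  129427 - 619677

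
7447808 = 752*9904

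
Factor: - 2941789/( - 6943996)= 2^( - 2)*19^2*29^1*61^(-1)*149^ ( - 1)*191^(-1 ) * 281^1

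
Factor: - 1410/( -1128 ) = 2^( - 2)*5^1= 5/4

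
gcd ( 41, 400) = 1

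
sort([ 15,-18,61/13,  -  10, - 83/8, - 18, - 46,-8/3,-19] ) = [  -  46,  -  19, - 18, - 18,-83/8 , - 10, - 8/3,61/13,15 ] 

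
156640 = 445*352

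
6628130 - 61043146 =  - 54415016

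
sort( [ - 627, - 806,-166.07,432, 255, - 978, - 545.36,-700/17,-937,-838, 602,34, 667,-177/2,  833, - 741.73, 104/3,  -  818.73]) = [  -  978,-937, - 838, - 818.73,-806,-741.73, - 627,-545.36, - 166.07, - 177/2, - 700/17,34 , 104/3,255,432,602,667,833 ]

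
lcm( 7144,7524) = 707256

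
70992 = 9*7888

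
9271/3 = 9271/3 = 3090.33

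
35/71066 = 35/71066=0.00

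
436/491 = 436/491 = 0.89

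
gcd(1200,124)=4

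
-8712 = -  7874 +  - 838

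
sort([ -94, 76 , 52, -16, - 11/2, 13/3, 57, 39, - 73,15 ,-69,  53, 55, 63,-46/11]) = [-94, - 73,-69, - 16, -11/2, - 46/11, 13/3, 15, 39, 52,53 , 55,57, 63, 76] 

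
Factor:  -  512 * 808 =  - 2^12*101^1 = - 413696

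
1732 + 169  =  1901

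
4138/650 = 6+119/325 =6.37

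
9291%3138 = 3015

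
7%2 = 1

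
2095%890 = 315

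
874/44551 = 38/1937 = 0.02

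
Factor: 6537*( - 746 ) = -2^1 * 3^1  *373^1*2179^1 = - 4876602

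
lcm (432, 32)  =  864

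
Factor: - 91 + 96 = 5^1 = 5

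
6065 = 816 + 5249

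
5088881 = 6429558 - 1340677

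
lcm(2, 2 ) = 2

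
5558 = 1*5558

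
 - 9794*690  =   - 6757860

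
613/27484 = 613/27484 = 0.02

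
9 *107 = 963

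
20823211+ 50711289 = 71534500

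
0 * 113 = 0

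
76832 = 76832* 1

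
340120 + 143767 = 483887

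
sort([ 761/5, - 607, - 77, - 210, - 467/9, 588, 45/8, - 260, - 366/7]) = [ - 607,-260, - 210, - 77, - 366/7, - 467/9 , 45/8,761/5, 588 ] 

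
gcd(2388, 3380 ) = 4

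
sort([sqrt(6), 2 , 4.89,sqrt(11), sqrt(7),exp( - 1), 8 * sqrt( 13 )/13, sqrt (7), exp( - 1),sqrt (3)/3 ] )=[ exp( - 1 ) , exp( - 1), sqrt( 3 ) /3,2,8*sqrt( 13)/13, sqrt( 6),  sqrt(7), sqrt(7) , sqrt(11) , 4.89] 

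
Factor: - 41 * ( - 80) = 3280=2^4 * 5^1 * 41^1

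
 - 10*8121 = -81210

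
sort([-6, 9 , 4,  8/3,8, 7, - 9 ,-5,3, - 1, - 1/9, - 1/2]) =[-9, - 6, - 5, - 1, - 1/2, -1/9,8/3, 3,4, 7,8 , 9] 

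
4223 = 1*4223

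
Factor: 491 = 491^1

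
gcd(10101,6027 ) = 21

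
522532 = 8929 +513603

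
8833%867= 163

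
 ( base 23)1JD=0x3D3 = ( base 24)1gj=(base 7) 2566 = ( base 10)979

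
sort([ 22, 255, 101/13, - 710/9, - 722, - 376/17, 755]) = [ - 722, - 710/9, - 376/17,101/13,22, 255  ,  755]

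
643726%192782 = 65380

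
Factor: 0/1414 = 0^1 = 0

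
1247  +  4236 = 5483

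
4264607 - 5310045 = -1045438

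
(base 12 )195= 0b100000001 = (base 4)10001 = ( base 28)95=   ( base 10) 257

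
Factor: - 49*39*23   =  -43953 = - 3^1*7^2*13^1*23^1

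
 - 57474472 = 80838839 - 138313311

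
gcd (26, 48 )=2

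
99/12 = 33/4  =  8.25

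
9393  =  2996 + 6397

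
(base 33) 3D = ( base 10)112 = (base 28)40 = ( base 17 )6A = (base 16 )70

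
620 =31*20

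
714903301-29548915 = 685354386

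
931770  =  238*3915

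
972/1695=324/565 = 0.57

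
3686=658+3028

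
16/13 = 16/13 =1.23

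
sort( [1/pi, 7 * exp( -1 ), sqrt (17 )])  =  [1/pi,  7*exp( - 1),sqrt( 17)]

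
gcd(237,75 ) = 3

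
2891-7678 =-4787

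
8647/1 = 8647 = 8647.00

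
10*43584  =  435840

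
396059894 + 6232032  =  402291926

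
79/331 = 79/331=   0.24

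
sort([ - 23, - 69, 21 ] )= [ - 69, - 23,21 ] 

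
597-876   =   - 279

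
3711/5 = 742 + 1/5 = 742.20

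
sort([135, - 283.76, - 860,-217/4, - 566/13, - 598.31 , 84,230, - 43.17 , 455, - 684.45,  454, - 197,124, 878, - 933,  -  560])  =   [ - 933, - 860, - 684.45, - 598.31,- 560, - 283.76,-197, - 217/4 ,-566/13, - 43.17,84,124, 135, 230,454,455,878 ] 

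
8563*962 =8237606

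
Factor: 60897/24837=20299/8279=17^(-1 )*53^1*383^1*487^(-1)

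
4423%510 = 343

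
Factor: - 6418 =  - 2^1*3209^1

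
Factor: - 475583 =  - 475583^1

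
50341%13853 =8782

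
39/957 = 13/319 = 0.04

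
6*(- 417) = - 2502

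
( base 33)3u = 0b10000001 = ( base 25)54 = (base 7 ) 243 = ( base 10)129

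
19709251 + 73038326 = 92747577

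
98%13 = 7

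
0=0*87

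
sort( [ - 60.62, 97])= [ - 60.62,97 ]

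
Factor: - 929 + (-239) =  - 1168 = -  2^4*73^1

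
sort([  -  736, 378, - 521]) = [ - 736, - 521, 378 ] 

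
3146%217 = 108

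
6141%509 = 33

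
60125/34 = 1768+13/34 = 1768.38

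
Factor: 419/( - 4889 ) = -419^1* 4889^(- 1 )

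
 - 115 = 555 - 670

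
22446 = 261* 86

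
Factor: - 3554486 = -2^1*13^1*136711^1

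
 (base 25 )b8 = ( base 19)eh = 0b100011011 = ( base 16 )11B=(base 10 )283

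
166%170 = 166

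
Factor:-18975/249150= -23/302 = - 2^(-1)*23^1*151^(-1 ) 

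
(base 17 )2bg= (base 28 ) RP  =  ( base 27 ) 11P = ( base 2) 1100001101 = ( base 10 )781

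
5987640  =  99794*60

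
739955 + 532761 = 1272716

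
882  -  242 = 640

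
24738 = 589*42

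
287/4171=287/4171=0.07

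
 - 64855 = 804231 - 869086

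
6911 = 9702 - 2791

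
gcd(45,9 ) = 9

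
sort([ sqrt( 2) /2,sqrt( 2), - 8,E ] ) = [  -  8,  sqrt( 2 ) /2,sqrt (2),E]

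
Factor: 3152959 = 3152959^1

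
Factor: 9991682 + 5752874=2^2*3936139^1 = 15744556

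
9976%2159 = 1340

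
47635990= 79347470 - 31711480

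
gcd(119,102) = 17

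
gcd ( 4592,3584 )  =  112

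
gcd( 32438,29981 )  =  7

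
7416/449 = 7416/449= 16.52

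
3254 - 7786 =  -4532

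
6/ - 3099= -2/1033= -  0.00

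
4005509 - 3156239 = 849270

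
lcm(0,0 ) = 0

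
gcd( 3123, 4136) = 1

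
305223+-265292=39931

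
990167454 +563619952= 1553787406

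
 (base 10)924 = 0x39c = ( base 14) 4A0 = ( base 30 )10O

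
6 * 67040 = 402240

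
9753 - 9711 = 42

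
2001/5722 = 2001/5722 = 0.35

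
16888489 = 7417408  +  9471081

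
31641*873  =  27622593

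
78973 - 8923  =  70050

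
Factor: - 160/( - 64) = 5/2 = 2^( - 1 )*5^1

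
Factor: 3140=2^2*5^1*157^1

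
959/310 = 959/310 = 3.09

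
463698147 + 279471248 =743169395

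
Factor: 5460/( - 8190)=-2^1 *3^( - 1) = - 2/3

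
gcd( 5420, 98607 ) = 1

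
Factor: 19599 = 3^1*47^1*139^1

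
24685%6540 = 5065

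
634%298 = 38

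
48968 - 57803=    - 8835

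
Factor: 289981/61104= 2^(-4)*3^(-1 )*19^(- 1)*67^(-1) * 409^1*709^1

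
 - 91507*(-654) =59845578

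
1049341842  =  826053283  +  223288559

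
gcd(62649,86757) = 3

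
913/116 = 913/116 = 7.87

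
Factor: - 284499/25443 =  -3^1 * 11^(-1)*41^1 = -123/11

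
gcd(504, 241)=1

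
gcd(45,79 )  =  1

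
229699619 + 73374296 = 303073915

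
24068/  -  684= - 6017/171 = - 35.19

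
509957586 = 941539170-431581584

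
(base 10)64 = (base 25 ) 2E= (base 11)59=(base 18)3A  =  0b1000000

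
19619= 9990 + 9629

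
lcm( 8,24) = 24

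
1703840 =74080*23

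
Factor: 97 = 97^1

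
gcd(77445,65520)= 45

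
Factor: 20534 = 2^1*10267^1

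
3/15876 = 1/5292 = 0.00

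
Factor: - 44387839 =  - 44387839^1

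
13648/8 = 1706 = 1706.00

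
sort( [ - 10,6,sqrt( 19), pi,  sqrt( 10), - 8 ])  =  [-10, - 8, pi,sqrt( 10),sqrt( 19),6 ] 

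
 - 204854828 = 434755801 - 639610629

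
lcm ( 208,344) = 8944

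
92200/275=335 + 3/11= 335.27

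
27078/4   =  6769 + 1/2= 6769.50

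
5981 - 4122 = 1859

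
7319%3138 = 1043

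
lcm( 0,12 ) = 0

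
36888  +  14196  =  51084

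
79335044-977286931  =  - 897951887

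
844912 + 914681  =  1759593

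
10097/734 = 10097/734 = 13.76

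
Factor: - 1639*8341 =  - 13670899 =- 11^1*19^1*149^1* 439^1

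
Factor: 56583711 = 3^3*31^1*67^1*1009^1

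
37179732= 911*40812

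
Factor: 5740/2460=3^ (-1 )*7^1 = 7/3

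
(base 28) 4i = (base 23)5F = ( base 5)1010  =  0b10000010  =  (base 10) 130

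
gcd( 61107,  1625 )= 1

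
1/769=1/769  =  0.00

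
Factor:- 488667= - 3^1*162889^1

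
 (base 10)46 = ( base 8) 56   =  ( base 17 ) 2C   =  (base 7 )64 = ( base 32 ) 1E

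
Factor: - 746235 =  - 3^2*5^1*7^1*23^1*103^1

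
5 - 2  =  3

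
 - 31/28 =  - 31/28 = - 1.11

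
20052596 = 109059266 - 89006670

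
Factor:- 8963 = - 8963^1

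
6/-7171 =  - 1+7165/7171 =- 0.00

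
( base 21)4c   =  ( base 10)96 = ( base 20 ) 4G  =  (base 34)2s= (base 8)140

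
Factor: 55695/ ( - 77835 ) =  - 3713/5189 = - 47^1*79^1*5189^ ( - 1) 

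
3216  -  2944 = 272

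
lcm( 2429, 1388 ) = 9716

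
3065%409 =202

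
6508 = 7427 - 919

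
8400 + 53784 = 62184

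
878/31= 28 + 10/31 =28.32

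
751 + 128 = 879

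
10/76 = 5/38 = 0.13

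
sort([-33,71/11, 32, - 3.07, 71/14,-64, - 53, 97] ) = [-64 ,-53, - 33, - 3.07,71/14, 71/11,32, 97]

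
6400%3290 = 3110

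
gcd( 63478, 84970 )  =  2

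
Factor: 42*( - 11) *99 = -2^1*3^3*7^1*11^2 = - 45738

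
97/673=97/673 = 0.14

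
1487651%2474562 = 1487651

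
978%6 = 0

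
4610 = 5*922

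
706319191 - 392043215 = 314275976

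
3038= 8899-5861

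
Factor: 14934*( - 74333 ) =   -  1110089022=- 2^1*3^1 * 7^2*19^1*37^1*41^1*131^1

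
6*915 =5490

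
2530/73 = 2530/73 = 34.66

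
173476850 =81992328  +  91484522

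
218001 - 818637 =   -  600636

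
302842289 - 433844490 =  - 131002201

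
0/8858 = 0 = 0.00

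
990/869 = 1 + 11/79 = 1.14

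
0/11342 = 0  =  0.00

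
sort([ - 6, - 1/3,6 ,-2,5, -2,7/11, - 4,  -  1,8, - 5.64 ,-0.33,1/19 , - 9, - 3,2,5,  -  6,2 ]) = [-9, - 6,  -  6,-5.64,-4,-3,-2,-2,-1,-1/3, -0.33, 1/19, 7/11 , 2,2,5,5,6,8 ]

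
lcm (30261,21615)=151305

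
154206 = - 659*( - 234)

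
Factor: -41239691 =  - 41239691^1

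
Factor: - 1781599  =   - 97^1*18367^1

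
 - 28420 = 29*(-980)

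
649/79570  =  649/79570 = 0.01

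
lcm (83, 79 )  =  6557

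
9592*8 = 76736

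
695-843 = -148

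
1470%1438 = 32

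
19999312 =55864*358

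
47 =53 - 6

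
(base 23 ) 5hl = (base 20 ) 7ch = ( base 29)3ic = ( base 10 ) 3057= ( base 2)101111110001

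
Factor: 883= 883^1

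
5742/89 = 64 + 46/89= 64.52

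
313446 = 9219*34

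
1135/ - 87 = -1135/87 = - 13.05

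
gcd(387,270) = 9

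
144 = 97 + 47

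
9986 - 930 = 9056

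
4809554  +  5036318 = 9845872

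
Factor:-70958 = - 2^1*17^1*2087^1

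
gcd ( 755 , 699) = 1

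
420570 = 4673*90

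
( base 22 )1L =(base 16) 2b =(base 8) 53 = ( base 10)43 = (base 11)3A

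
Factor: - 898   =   - 2^1 * 449^1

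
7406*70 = 518420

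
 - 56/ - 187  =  56/187 = 0.30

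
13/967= 13/967 = 0.01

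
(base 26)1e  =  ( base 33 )17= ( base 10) 40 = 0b101000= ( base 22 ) 1I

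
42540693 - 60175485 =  - 17634792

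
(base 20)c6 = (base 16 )F6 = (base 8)366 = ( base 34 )78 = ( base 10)246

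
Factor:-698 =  - 2^1*349^1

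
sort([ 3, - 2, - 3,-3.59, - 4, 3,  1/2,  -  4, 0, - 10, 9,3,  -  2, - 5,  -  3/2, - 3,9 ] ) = [-10 , - 5, - 4,  -  4, - 3.59, - 3, - 3,-2,  -  2, - 3/2, 0, 1/2, 3, 3,  3, 9, 9]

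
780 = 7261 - 6481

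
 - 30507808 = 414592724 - 445100532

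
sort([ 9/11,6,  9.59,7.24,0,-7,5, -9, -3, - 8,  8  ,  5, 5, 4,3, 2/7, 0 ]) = [ - 9,  -  8, - 7, - 3, 0, 0,2/7, 9/11  ,  3 , 4,5  ,  5 , 5, 6, 7.24, 8,9.59]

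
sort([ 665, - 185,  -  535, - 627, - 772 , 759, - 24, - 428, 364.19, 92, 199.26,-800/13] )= [ - 772, - 627, - 535,-428, - 185, - 800/13,  -  24, 92, 199.26  ,  364.19, 665,759 ]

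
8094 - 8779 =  - 685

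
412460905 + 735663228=1148124133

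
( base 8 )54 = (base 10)44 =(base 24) 1K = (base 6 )112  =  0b101100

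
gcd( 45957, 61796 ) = 1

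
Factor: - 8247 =-3^1*2749^1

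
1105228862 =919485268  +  185743594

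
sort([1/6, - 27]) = [ - 27,  1/6 ]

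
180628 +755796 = 936424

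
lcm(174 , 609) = 1218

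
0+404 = 404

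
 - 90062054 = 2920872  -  92982926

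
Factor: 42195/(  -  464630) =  - 2^( - 1)*3^1*29^1*479^( - 1 ) = - 87/958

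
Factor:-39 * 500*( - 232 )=2^5*  3^1*5^3*13^1*29^1 = 4524000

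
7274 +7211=14485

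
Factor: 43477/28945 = 6211/4135=5^(  -  1 )* 827^( - 1)* 6211^1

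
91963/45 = 91963/45= 2043.62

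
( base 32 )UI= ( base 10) 978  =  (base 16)3D2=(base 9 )1306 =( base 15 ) 453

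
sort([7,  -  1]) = [ - 1,7 ]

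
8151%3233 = 1685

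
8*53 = 424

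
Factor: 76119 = 3^1*25373^1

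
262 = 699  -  437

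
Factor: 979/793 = 11^1 * 13^( - 1 )*61^(-1) *89^1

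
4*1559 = 6236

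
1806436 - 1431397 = 375039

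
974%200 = 174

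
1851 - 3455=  - 1604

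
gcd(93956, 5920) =4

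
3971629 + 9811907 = 13783536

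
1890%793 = 304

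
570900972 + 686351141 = 1257252113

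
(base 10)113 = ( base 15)78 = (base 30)3n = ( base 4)1301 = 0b1110001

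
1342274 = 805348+536926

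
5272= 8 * 659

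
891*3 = 2673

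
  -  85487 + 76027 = - 9460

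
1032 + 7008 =8040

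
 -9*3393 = -30537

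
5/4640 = 1/928= 0.00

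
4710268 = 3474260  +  1236008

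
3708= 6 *618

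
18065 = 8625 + 9440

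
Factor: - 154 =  - 2^1*7^1 * 11^1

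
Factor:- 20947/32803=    - 20947^1*32803^ ( - 1)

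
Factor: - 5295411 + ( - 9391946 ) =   -  14687357 = - 14687357^1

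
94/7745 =94/7745=0.01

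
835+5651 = 6486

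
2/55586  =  1/27793 = 0.00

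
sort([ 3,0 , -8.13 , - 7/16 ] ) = [ - 8.13, - 7/16, 0 , 3]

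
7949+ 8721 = 16670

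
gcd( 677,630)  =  1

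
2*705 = 1410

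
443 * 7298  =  3233014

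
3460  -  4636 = -1176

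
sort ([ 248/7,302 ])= [248/7,302]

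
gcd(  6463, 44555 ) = 1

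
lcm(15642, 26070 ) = 78210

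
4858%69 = 28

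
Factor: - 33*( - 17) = 561 = 3^1*11^1*17^1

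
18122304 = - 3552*( - 5102)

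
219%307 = 219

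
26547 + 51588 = 78135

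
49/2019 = 49/2019 = 0.02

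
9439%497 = 493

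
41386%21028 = 20358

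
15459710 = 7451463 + 8008247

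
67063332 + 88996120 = 156059452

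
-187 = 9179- 9366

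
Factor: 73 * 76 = 5548 = 2^2*19^1 * 73^1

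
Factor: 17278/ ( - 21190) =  - 5^( - 1 )*13^(-1 )*53^1 = -53/65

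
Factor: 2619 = 3^3*97^1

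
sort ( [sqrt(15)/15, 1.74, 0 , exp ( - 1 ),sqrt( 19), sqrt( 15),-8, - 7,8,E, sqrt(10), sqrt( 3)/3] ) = [- 8,-7, 0, sqrt (15)/15, exp( - 1), sqrt( 3)/3, 1.74,E, sqrt(10) , sqrt( 15), sqrt( 19 ), 8 ] 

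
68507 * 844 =57819908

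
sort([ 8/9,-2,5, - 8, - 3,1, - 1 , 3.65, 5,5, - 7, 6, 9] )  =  [ - 8 , - 7, - 3,  -  2, - 1 , 8/9,  1,3.65, 5,5, 5, 6,9]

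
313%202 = 111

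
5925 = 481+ 5444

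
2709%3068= 2709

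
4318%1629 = 1060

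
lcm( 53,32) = 1696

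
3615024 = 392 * 9222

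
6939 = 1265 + 5674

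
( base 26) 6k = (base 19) 95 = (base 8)260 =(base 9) 215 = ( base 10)176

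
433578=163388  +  270190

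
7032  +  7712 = 14744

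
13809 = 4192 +9617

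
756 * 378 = 285768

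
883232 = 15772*56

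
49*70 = 3430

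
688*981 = 674928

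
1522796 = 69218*22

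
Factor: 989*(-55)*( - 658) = 35791910 = 2^1*5^1*7^1*11^1*23^1*43^1*47^1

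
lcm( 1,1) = 1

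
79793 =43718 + 36075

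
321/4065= 107/1355 = 0.08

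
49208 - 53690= - 4482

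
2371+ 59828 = 62199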